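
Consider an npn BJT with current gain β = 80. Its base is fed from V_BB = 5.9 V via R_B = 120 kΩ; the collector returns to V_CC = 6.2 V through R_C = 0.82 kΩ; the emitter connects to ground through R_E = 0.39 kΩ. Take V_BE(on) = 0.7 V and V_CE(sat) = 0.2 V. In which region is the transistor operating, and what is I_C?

active; I_C ≈ 2.7 mA

Assume active. Base-emitter loop: I_B = (V_BB − V_BE)/(R_B + (β+1)R_E) = (5.9 − 0.7)/(120 + 81×0.39) = 0.0343 mA.
I_C = β·I_B = 80×0.0343 = 2.74 mA.
V_CE = V_CC − I_C·R_C − I_E·R_E = 6.2 − 2.74×0.82 − 2.78×0.39 = 2.87 V > V_CE(sat), so the active-region assumption holds.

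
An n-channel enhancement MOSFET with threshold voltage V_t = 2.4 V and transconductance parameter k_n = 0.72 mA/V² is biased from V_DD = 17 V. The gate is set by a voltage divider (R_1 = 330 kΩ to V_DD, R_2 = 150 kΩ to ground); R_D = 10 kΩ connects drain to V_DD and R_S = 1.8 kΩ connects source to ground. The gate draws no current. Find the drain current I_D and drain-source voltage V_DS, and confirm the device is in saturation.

V_G = V_DD·R_2/(R_1+R_2) = 17×150/480 = 5.31 V.
Assume saturation: I_D = (k_n/2)(V_GS − V_t)² with V_GS = V_G − I_D·R_S = 5.31 − 1.8·I_D.
Substituting gives 1.17·I_D² − 4.77·I_D + 3.05 = 0, with roots I_D = 0.793 or 3.3 mA.
The root I_D = 3.3 mA gives V_GS = -0.628 V ≤ V_t, so take I_D = 0.793 mA.
Then V_GS = 3.88 V and V_DS = V_DD − I_D(R_D+R_S) = 17 − 0.793×11.8 = 7.64 V.
Saturation requires V_DS ≥ V_GS − V_t = 1.48 V; 7.64 ≥ 1.48 ✓.

I_D ≈ 0.79 mA, V_DS ≈ 7.6 V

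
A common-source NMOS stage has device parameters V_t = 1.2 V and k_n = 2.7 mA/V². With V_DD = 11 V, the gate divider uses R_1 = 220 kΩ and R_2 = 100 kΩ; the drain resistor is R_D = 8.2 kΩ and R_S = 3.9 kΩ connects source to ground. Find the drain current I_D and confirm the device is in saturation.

I_D ≈ 0.43 mA

V_G = V_DD·R_2/(R_1+R_2) = 11×100/320 = 3.44 V.
Assume saturation: I_D = (k_n/2)(V_GS − V_t)² with V_GS = V_G − I_D·R_S = 3.44 − 3.9·I_D.
Substituting gives 20.5·I_D² − 24.6·I_D + 6.76 = 0, with roots I_D = 0.429 or 0.767 mA.
The root I_D = 0.767 mA gives V_GS = 0.446 V ≤ V_t, so take I_D = 0.429 mA.
Then V_GS = 1.76 V and V_DS = V_DD − I_D(R_D+R_S) = 11 − 0.429×12.1 = 5.81 V.
Saturation requires V_DS ≥ V_GS − V_t = 0.564 V; 5.81 ≥ 0.564 ✓.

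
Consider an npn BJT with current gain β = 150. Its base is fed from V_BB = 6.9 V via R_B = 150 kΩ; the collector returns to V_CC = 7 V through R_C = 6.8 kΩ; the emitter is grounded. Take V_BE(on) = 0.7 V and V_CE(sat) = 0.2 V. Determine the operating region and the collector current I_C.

saturation; I_C ≈ 1 mA

Assume active: I_B = (6.9 − 0.7)/150 = 0.0413 mA, giving I_C = β·I_B = 6.2 mA.
But then V_CE = 7 − 6.2×6.8 = -35.2 V < V_CE(sat) = 0.2 V — impossible in the active region.
So the transistor is saturated. With V_CE = 0.2 V, I_C = (V_CC − 0.2)/R_C = 6.8/6.8 = 1 mA.
Check: β·I_B = 6.2 mA > I_C = 1 mA, confirming saturation.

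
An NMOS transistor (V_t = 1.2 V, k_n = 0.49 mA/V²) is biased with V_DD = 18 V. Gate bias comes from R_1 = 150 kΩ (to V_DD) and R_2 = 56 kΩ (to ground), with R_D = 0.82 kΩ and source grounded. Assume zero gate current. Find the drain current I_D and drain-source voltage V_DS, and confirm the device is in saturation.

I_D ≈ 3.3 mA, V_DS ≈ 15 V

V_G = V_DD·R_2/(R_1+R_2) = 18×56/206 = 4.89 V. With the source grounded, V_GS = V_G = 4.89 V.
Assume saturation: I_D = (k_n/2)(V_GS − V_t)² = (0.49/2)×(4.89 − 1.2)² = 0.245×3.69² = 3.34 mA.
V_DS = V_DD − I_D·R_D = 18 − 3.34×0.82 = 15.3 V.
Saturation requires V_DS ≥ V_GS − V_t = 3.69 V; 15.3 ≥ 3.69 ✓.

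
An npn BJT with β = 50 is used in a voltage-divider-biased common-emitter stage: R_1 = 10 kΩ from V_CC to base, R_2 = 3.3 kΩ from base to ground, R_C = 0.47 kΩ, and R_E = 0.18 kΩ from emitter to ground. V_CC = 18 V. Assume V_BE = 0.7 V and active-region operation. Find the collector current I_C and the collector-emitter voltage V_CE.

I_C ≈ 16 mA, V_CE ≈ 7.4 V

Thevenize the base divider: V_Th = V_CC·R_2/(R_1+R_2) = 18×3.3/13.3 = 4.47 V, R_Th = R_1‖R_2 = 2.48 kΩ.
Base-emitter loop: V_Th = I_B·R_Th + V_BE + (β+1)I_B·R_E, so I_B = (4.47 − 0.7) / (2.48 + 51×0.18) = 0.323 mA.
I_C = β·I_B = 50×0.323 = 16.1 mA, and I_E = (β+1)I_B = 16.5 mA.
V_CE = V_CC − I_C·R_C − I_E·R_E = 18 − 16.1×0.47 − 16.5×0.18 = 7.45 V.
V_CE = 7.45 V > 0.2 V confirms active-region operation.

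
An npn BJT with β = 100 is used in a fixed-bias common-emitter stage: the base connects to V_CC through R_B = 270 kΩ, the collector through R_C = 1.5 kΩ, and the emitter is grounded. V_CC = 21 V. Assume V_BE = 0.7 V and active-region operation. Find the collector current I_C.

I_C ≈ 7.5 mA

Base loop: V_CC = I_B·R_B + V_BE, so I_B = (21 − 0.7)/270 kΩ = 0.0752 mA.
In the active region I_C = β·I_B = 100 × 0.0752 = 7.52 mA.
Collector loop: V_CE = V_CC − I_C·R_C = 21 − 7.52×1.5 = 9.72 V.
Since V_CE = 9.72 V > V_CE(sat) ≈ 0.2 V, the transistor is in the active region as assumed.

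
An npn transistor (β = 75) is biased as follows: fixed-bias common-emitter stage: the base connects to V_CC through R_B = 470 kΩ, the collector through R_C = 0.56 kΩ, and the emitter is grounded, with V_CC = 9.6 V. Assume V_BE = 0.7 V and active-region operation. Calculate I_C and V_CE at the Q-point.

I_C ≈ 1.4 mA, V_CE ≈ 8.8 V

Base loop: V_CC = I_B·R_B + V_BE, so I_B = (9.6 − 0.7)/470 kΩ = 0.0189 mA.
In the active region I_C = β·I_B = 75 × 0.0189 = 1.42 mA.
Collector loop: V_CE = V_CC − I_C·R_C = 9.6 − 1.42×0.56 = 8.8 V.
Since V_CE = 8.8 V > V_CE(sat) ≈ 0.2 V, the transistor is in the active region as assumed.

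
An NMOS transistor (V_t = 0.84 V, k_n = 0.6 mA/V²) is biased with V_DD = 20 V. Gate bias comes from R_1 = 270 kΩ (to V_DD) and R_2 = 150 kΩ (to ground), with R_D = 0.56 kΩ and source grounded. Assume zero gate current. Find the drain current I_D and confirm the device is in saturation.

I_D ≈ 12 mA

V_G = V_DD·R_2/(R_1+R_2) = 20×150/420 = 7.14 V. With the source grounded, V_GS = V_G = 7.14 V.
Assume saturation: I_D = (k_n/2)(V_GS − V_t)² = (0.6/2)×(7.14 − 0.84)² = 0.3×6.3² = 11.9 mA.
V_DS = V_DD − I_D·R_D = 20 − 11.9×0.56 = 13.3 V.
Saturation requires V_DS ≥ V_GS − V_t = 6.3 V; 13.3 ≥ 6.3 ✓.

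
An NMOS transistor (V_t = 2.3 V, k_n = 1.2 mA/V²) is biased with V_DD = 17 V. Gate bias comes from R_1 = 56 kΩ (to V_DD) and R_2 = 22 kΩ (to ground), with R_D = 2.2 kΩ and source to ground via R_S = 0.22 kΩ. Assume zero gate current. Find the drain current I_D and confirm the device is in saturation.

V_G = V_DD·R_2/(R_1+R_2) = 17×22/78 = 4.79 V.
Assume saturation: I_D = (k_n/2)(V_GS − V_t)² with V_GS = V_G − I_D·R_S = 4.79 − 0.22·I_D.
Substituting gives 0.029·I_D² − 1.66·I_D + 3.73 = 0, with roots I_D = 2.35 or 54.8 mA.
The root I_D = 54.8 mA gives V_GS = -7.25 V ≤ V_t, so take I_D = 2.35 mA.
Then V_GS = 4.28 V and V_DS = V_DD − I_D(R_D+R_S) = 17 − 2.35×2.42 = 11.3 V.
Saturation requires V_DS ≥ V_GS − V_t = 1.98 V; 11.3 ≥ 1.98 ✓.

I_D ≈ 2.3 mA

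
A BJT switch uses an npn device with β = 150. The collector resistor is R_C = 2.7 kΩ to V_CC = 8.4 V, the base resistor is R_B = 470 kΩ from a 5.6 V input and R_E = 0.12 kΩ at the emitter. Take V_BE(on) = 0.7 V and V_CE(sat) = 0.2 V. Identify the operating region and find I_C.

active; I_C ≈ 1.5 mA

Assume active. Base-emitter loop: I_B = (V_BB − V_BE)/(R_B + (β+1)R_E) = (5.6 − 0.7)/(470 + 151×0.12) = 0.01 mA.
I_C = β·I_B = 150×0.01 = 1.51 mA.
V_CE = V_CC − I_C·R_C − I_E·R_E = 8.4 − 1.51×2.7 − 1.52×0.12 = 4.15 V > V_CE(sat), so the active-region assumption holds.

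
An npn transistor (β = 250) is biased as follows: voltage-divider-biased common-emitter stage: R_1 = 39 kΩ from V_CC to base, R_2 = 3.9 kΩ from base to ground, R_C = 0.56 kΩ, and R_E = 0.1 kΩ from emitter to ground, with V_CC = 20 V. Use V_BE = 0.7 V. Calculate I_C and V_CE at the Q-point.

I_C ≈ 9.8 mA, V_CE ≈ 14 V

Thevenize the base divider: V_Th = V_CC·R_2/(R_1+R_2) = 20×3.9/42.9 = 1.82 V, R_Th = R_1‖R_2 = 3.55 kΩ.
Base-emitter loop: V_Th = I_B·R_Th + V_BE + (β+1)I_B·R_E, so I_B = (1.82 − 0.7) / (3.55 + 251×0.1) = 0.039 mA.
I_C = β·I_B = 250×0.039 = 9.76 mA, and I_E = (β+1)I_B = 9.8 mA.
V_CE = V_CC − I_C·R_C − I_E·R_E = 20 − 9.76×0.56 − 9.8×0.1 = 13.6 V.
V_CE = 13.6 V > 0.2 V confirms active-region operation.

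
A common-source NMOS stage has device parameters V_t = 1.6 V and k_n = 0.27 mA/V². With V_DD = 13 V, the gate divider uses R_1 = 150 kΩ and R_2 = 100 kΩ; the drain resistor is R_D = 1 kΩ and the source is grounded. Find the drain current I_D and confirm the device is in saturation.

I_D ≈ 1.7 mA

V_G = V_DD·R_2/(R_1+R_2) = 13×100/250 = 5.2 V. With the source grounded, V_GS = V_G = 5.2 V.
Assume saturation: I_D = (k_n/2)(V_GS − V_t)² = (0.27/2)×(5.2 − 1.6)² = 0.135×3.6² = 1.75 mA.
V_DS = V_DD − I_D·R_D = 13 − 1.75×1 = 11.3 V.
Saturation requires V_DS ≥ V_GS − V_t = 3.6 V; 11.3 ≥ 3.6 ✓.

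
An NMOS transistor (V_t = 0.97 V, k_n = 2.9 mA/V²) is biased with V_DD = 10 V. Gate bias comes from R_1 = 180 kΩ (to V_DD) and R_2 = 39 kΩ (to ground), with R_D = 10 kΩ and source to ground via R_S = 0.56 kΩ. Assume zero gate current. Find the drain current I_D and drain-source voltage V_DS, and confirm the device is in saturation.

I_D ≈ 0.45 mA, V_DS ≈ 5.2 V

V_G = V_DD·R_2/(R_1+R_2) = 10×39/219 = 1.78 V.
Assume saturation: I_D = (k_n/2)(V_GS − V_t)² with V_GS = V_G − I_D·R_S = 1.78 − 0.56·I_D.
Substituting gives 0.455·I_D² − 2.32·I_D + 0.953 = 0, with roots I_D = 0.451 or 4.64 mA.
The root I_D = 4.64 mA gives V_GS = -0.82 V ≤ V_t, so take I_D = 0.451 mA.
Then V_GS = 1.53 V and V_DS = V_DD − I_D(R_D+R_S) = 10 − 0.451×10.6 = 5.23 V.
Saturation requires V_DS ≥ V_GS − V_t = 0.558 V; 5.23 ≥ 0.558 ✓.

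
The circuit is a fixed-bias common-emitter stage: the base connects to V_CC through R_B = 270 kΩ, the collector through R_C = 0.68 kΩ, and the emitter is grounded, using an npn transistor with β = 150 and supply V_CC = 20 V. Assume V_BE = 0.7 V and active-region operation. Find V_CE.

V_CE ≈ 13 V

Base loop: V_CC = I_B·R_B + V_BE, so I_B = (20 − 0.7)/270 kΩ = 0.0715 mA.
In the active region I_C = β·I_B = 150 × 0.0715 = 10.7 mA.
Collector loop: V_CE = V_CC − I_C·R_C = 20 − 10.7×0.68 = 12.7 V.
Since V_CE = 12.7 V > V_CE(sat) ≈ 0.2 V, the transistor is in the active region as assumed.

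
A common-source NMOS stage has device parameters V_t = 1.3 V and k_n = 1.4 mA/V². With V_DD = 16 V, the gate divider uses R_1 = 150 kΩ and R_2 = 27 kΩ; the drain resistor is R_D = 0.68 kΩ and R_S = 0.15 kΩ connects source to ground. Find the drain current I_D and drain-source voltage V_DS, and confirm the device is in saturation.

V_G = V_DD·R_2/(R_1+R_2) = 16×27/177 = 2.44 V.
Assume saturation: I_D = (k_n/2)(V_GS − V_t)² with V_GS = V_G − I_D·R_S = 2.44 − 0.15·I_D.
Substituting gives 0.0158·I_D² − 1.24·I_D + 0.911 = 0, with roots I_D = 0.742 or 78 mA.
The root I_D = 78 mA gives V_GS = -9.25 V ≤ V_t, so take I_D = 0.742 mA.
Then V_GS = 2.33 V and V_DS = V_DD − I_D(R_D+R_S) = 16 − 0.742×0.83 = 15.4 V.
Saturation requires V_DS ≥ V_GS − V_t = 1.03 V; 15.4 ≥ 1.03 ✓.

I_D ≈ 0.74 mA, V_DS ≈ 15 V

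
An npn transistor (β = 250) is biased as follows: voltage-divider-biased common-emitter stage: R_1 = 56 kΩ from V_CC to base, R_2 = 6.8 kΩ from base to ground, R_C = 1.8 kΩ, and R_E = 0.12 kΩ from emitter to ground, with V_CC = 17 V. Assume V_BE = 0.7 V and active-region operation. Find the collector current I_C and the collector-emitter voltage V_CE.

Thevenize the base divider: V_Th = V_CC·R_2/(R_1+R_2) = 17×6.8/62.8 = 1.84 V, R_Th = R_1‖R_2 = 6.06 kΩ.
Base-emitter loop: V_Th = I_B·R_Th + V_BE + (β+1)I_B·R_E, so I_B = (1.84 − 0.7) / (6.06 + 251×0.12) = 0.0315 mA.
I_C = β·I_B = 250×0.0315 = 7.88 mA, and I_E = (β+1)I_B = 7.91 mA.
V_CE = V_CC − I_C·R_C − I_E·R_E = 17 − 7.88×1.8 − 7.91×0.12 = 1.86 V.
V_CE = 1.86 V > 0.2 V confirms active-region operation.

I_C ≈ 7.9 mA, V_CE ≈ 1.9 V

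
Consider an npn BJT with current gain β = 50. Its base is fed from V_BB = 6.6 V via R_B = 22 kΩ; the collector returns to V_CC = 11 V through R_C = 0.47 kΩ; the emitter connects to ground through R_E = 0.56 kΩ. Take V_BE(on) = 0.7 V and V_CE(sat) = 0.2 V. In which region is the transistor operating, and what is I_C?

Assume active. Base-emitter loop: I_B = (V_BB − V_BE)/(R_B + (β+1)R_E) = (6.6 − 0.7)/(22 + 51×0.56) = 0.117 mA.
I_C = β·I_B = 50×0.117 = 5.83 mA.
V_CE = V_CC − I_C·R_C − I_E·R_E = 11 − 5.83×0.47 − 5.95×0.56 = 4.92 V > V_CE(sat), so the active-region assumption holds.

active; I_C ≈ 5.8 mA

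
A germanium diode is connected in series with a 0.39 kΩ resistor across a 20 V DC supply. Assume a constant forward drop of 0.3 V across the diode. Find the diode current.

I ≈ 51 mA

KVL around the loop: 20 = V_D + I·R = 0.3 + I × 0.39 kΩ.
So I = (20 − 0.3) / 0.39 kΩ = 19.7 / 0.39 = 50.5 mA.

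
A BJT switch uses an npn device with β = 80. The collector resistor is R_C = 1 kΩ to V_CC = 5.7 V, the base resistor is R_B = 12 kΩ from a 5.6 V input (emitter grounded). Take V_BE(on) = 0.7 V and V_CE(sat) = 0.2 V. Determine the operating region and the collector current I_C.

saturation; I_C ≈ 5.5 mA

Assume active: I_B = (5.6 − 0.7)/12 = 0.408 mA, giving I_C = β·I_B = 32.7 mA.
But then V_CE = 5.7 − 32.7×1 = -27 V < V_CE(sat) = 0.2 V — impossible in the active region.
So the transistor is saturated. With V_CE = 0.2 V, I_C = (V_CC − 0.2)/R_C = 5.5/1 = 5.5 mA.
Check: β·I_B = 32.7 mA > I_C = 5.5 mA, confirming saturation.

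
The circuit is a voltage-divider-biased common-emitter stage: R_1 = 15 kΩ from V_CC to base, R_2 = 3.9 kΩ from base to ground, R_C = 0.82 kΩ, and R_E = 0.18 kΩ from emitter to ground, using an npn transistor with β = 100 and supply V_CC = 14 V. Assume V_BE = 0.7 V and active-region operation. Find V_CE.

Thevenize the base divider: V_Th = V_CC·R_2/(R_1+R_2) = 14×3.9/18.9 = 2.89 V, R_Th = R_1‖R_2 = 3.1 kΩ.
Base-emitter loop: V_Th = I_B·R_Th + V_BE + (β+1)I_B·R_E, so I_B = (2.89 − 0.7) / (3.1 + 101×0.18) = 0.103 mA.
I_C = β·I_B = 100×0.103 = 10.3 mA, and I_E = (β+1)I_B = 10.4 mA.
V_CE = V_CC − I_C·R_C − I_E·R_E = 14 − 10.3×0.82 − 10.4×0.18 = 3.69 V.
V_CE = 3.69 V > 0.2 V confirms active-region operation.

V_CE ≈ 3.7 V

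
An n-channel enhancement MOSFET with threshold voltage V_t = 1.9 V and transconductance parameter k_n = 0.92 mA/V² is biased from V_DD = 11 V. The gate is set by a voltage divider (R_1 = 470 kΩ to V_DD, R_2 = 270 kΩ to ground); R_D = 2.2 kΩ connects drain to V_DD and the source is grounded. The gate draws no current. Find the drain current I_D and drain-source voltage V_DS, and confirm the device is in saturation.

I_D ≈ 2.1 mA, V_DS ≈ 6.5 V

V_G = V_DD·R_2/(R_1+R_2) = 11×270/740 = 4.01 V. With the source grounded, V_GS = V_G = 4.01 V.
Assume saturation: I_D = (k_n/2)(V_GS − V_t)² = (0.92/2)×(4.01 − 1.9)² = 0.46×2.11² = 2.05 mA.
V_DS = V_DD − I_D·R_D = 11 − 2.05×2.2 = 6.48 V.
Saturation requires V_DS ≥ V_GS − V_t = 2.11 V; 6.48 ≥ 2.11 ✓.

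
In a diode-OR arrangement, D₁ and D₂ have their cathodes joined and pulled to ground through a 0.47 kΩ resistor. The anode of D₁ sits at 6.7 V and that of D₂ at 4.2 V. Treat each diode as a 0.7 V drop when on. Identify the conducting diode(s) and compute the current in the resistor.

Assume both conduct. Then node N would need to be at both 6.7−0.7 = 6 V and 4.2−0.7 = 3.5 V, which is impossible.
Assume only D₁ conducts: V_N = 6.7 − 0.7 = 6 V, so I_R = 6/0.47 = 12.8 mA.
Check D₂: its anode-to-cathode voltage is 4.2 − 6 = -1.8 V < 0.7 V, so it is off. The assumption is consistent.

Only D₁ conducts; I_R ≈ 13 mA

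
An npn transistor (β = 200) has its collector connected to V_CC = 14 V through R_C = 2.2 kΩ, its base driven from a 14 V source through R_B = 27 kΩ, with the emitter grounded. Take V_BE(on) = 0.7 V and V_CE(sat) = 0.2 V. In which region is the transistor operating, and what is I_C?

Assume active: I_B = (14 − 0.7)/27 = 0.493 mA, giving I_C = β·I_B = 98.5 mA.
But then V_CE = 14 − 98.5×2.2 = -203 V < V_CE(sat) = 0.2 V — impossible in the active region.
So the transistor is saturated. With V_CE = 0.2 V, I_C = (V_CC − 0.2)/R_C = 13.8/2.2 = 6.27 mA.
Check: β·I_B = 98.5 mA > I_C = 6.27 mA, confirming saturation.

saturation; I_C ≈ 6.3 mA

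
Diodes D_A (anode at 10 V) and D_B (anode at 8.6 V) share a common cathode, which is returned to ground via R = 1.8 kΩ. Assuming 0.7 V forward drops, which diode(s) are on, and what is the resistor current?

Assume both conduct. Then node N would need to be at both 10−0.7 = 9.3 V and 8.6−0.7 = 7.9 V, which is impossible.
Assume only D_A conducts: V_N = 10 − 0.7 = 9.3 V, so I_R = 9.3/1.8 = 5.17 mA.
Check D_B: its anode-to-cathode voltage is 8.6 − 9.3 = -0.7 V < 0.7 V, so it is off. The assumption is consistent.

Only D_A conducts; I_R ≈ 5.2 mA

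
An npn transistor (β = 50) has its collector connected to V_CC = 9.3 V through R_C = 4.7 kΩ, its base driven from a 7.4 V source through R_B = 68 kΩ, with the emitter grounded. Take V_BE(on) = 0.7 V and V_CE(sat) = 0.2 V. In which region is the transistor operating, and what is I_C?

Assume active: I_B = (7.4 − 0.7)/68 = 0.0985 mA, giving I_C = β·I_B = 4.93 mA.
But then V_CE = 9.3 − 4.93×4.7 = -13.9 V < V_CE(sat) = 0.2 V — impossible in the active region.
So the transistor is saturated. With V_CE = 0.2 V, I_C = (V_CC − 0.2)/R_C = 9.1/4.7 = 1.94 mA.
Check: β·I_B = 4.93 mA > I_C = 1.94 mA, confirming saturation.

saturation; I_C ≈ 1.9 mA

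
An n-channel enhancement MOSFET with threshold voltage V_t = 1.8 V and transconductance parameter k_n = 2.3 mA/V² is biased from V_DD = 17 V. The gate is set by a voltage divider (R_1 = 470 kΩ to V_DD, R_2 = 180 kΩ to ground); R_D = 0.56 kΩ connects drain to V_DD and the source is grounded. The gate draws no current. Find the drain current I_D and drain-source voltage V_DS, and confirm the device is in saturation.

I_D ≈ 9.7 mA, V_DS ≈ 12 V

V_G = V_DD·R_2/(R_1+R_2) = 17×180/650 = 4.71 V. With the source grounded, V_GS = V_G = 4.71 V.
Assume saturation: I_D = (k_n/2)(V_GS − V_t)² = (2.3/2)×(4.71 − 1.8)² = 1.15×2.91² = 9.72 mA.
V_DS = V_DD − I_D·R_D = 17 − 9.72×0.56 = 11.6 V.
Saturation requires V_DS ≥ V_GS − V_t = 2.91 V; 11.6 ≥ 2.91 ✓.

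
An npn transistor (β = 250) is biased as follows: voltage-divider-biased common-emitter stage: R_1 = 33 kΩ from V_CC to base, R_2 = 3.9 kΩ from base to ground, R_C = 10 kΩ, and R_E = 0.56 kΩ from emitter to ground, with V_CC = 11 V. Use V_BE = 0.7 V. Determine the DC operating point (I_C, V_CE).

I_C ≈ 0.8 mA, V_CE ≈ 2.5 V

Thevenize the base divider: V_Th = V_CC·R_2/(R_1+R_2) = 11×3.9/36.9 = 1.16 V, R_Th = R_1‖R_2 = 3.49 kΩ.
Base-emitter loop: V_Th = I_B·R_Th + V_BE + (β+1)I_B·R_E, so I_B = (1.16 − 0.7) / (3.49 + 251×0.56) = 0.00321 mA.
I_C = β·I_B = 250×0.00321 = 0.803 mA, and I_E = (β+1)I_B = 0.806 mA.
V_CE = V_CC − I_C·R_C − I_E·R_E = 11 − 0.803×10 − 0.806×0.56 = 2.52 V.
V_CE = 2.52 V > 0.2 V confirms active-region operation.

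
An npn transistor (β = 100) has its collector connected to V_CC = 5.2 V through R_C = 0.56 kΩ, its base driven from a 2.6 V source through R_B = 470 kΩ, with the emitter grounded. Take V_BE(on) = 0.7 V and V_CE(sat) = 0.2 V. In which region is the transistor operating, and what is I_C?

active; I_C ≈ 0.4 mA

Assume active. Base-emitter loop: I_B = (V_BB − V_BE)/R_B = (2.6 − 0.7)/470 = 0.00404 mA.
I_C = β·I_B = 100×0.00404 = 0.404 mA.
V_CE = V_CC − I_C·R_C = 5.2 − 0.404×0.56 = 4.97 V > V_CE(sat), so the active-region assumption holds.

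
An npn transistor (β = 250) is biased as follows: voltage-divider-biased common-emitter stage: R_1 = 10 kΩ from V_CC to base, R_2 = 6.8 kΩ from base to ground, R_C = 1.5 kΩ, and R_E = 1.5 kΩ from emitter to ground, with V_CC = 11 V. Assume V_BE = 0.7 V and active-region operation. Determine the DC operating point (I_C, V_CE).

Thevenize the base divider: V_Th = V_CC·R_2/(R_1+R_2) = 11×6.8/16.8 = 4.45 V, R_Th = R_1‖R_2 = 4.05 kΩ.
Base-emitter loop: V_Th = I_B·R_Th + V_BE + (β+1)I_B·R_E, so I_B = (4.45 − 0.7) / (4.05 + 251×1.5) = 0.00986 mA.
I_C = β·I_B = 250×0.00986 = 2.47 mA, and I_E = (β+1)I_B = 2.47 mA.
V_CE = V_CC − I_C·R_C − I_E·R_E = 11 − 2.47×1.5 − 2.47×1.5 = 3.59 V.
V_CE = 3.59 V > 0.2 V confirms active-region operation.

I_C ≈ 2.5 mA, V_CE ≈ 3.6 V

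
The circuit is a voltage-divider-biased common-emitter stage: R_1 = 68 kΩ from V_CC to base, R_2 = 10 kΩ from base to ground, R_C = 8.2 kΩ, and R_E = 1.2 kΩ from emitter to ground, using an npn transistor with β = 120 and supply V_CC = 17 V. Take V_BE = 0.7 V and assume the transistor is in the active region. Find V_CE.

V_CE ≈ 6.1 V

Thevenize the base divider: V_Th = V_CC·R_2/(R_1+R_2) = 17×10/78 = 2.18 V, R_Th = R_1‖R_2 = 8.72 kΩ.
Base-emitter loop: V_Th = I_B·R_Th + V_BE + (β+1)I_B·R_E, so I_B = (2.18 − 0.7) / (8.72 + 121×1.2) = 0.00961 mA.
I_C = β·I_B = 120×0.00961 = 1.15 mA, and I_E = (β+1)I_B = 1.16 mA.
V_CE = V_CC − I_C·R_C − I_E·R_E = 17 − 1.15×8.2 − 1.16×1.2 = 6.15 V.
V_CE = 6.15 V > 0.2 V confirms active-region operation.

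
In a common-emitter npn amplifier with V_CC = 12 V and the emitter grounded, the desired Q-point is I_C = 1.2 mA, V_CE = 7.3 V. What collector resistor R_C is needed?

R_C ≈ 3.9 kΩ

Collector loop: V_CC = I_C·R_C + V_CE.
R_C = (V_CC − V_CE)/I_C = (12 − 7.3)/1.2 = 3.92 kΩ.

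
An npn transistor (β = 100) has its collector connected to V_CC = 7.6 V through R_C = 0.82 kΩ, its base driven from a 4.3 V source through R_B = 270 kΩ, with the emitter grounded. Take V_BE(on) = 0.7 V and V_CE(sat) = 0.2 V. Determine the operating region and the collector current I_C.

Assume active. Base-emitter loop: I_B = (V_BB − V_BE)/R_B = (4.3 − 0.7)/270 = 0.0133 mA.
I_C = β·I_B = 100×0.0133 = 1.33 mA.
V_CE = V_CC − I_C·R_C = 7.6 − 1.33×0.82 = 6.51 V > V_CE(sat), so the active-region assumption holds.

active; I_C ≈ 1.3 mA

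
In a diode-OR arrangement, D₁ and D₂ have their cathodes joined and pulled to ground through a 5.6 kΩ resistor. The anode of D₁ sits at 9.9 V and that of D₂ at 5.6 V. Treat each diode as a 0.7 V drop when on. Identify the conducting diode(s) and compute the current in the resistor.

Only D₁ conducts; I_R ≈ 1.6 mA

Assume both conduct. Then node N would need to be at both 9.9−0.7 = 9.2 V and 5.6−0.7 = 4.9 V, which is impossible.
Assume only D₁ conducts: V_N = 9.9 − 0.7 = 9.2 V, so I_R = 9.2/5.6 = 1.64 mA.
Check D₂: its anode-to-cathode voltage is 5.6 − 9.2 = -3.6 V < 0.7 V, so it is off. The assumption is consistent.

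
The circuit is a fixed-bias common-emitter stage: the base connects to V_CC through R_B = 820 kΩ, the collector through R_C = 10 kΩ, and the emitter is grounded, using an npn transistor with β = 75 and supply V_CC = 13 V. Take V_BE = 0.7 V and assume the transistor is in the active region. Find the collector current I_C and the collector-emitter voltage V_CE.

I_C ≈ 1.1 mA, V_CE ≈ 1.8 V

Base loop: V_CC = I_B·R_B + V_BE, so I_B = (13 − 0.7)/820 kΩ = 0.015 mA.
In the active region I_C = β·I_B = 75 × 0.015 = 1.12 mA.
Collector loop: V_CE = V_CC − I_C·R_C = 13 − 1.12×10 = 1.75 V.
Since V_CE = 1.75 V > V_CE(sat) ≈ 0.2 V, the transistor is in the active region as assumed.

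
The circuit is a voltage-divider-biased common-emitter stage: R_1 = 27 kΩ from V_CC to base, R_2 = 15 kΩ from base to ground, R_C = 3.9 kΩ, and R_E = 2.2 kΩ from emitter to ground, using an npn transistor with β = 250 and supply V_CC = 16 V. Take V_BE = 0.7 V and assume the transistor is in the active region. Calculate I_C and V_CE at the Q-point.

I_C ≈ 2.2 mA, V_CE ≈ 2.4 V

Thevenize the base divider: V_Th = V_CC·R_2/(R_1+R_2) = 16×15/42 = 5.71 V, R_Th = R_1‖R_2 = 9.64 kΩ.
Base-emitter loop: V_Th = I_B·R_Th + V_BE + (β+1)I_B·R_E, so I_B = (5.71 − 0.7) / (9.64 + 251×2.2) = 0.00892 mA.
I_C = β·I_B = 250×0.00892 = 2.23 mA, and I_E = (β+1)I_B = 2.24 mA.
V_CE = V_CC − I_C·R_C − I_E·R_E = 16 − 2.23×3.9 − 2.24×2.2 = 2.37 V.
V_CE = 2.37 V > 0.2 V confirms active-region operation.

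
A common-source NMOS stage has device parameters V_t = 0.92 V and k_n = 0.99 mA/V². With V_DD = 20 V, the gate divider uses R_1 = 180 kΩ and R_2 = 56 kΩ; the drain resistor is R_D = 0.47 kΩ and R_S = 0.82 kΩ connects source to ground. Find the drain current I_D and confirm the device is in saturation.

I_D ≈ 2.1 mA

V_G = V_DD·R_2/(R_1+R_2) = 20×56/236 = 4.75 V.
Assume saturation: I_D = (k_n/2)(V_GS − V_t)² with V_GS = V_G − I_D·R_S = 4.75 − 0.82·I_D.
Substituting gives 0.333·I_D² − 4.11·I_D + 7.25 = 0, with roots I_D = 2.13 or 10.2 mA.
The root I_D = 10.2 mA gives V_GS = -3.62 V ≤ V_t, so take I_D = 2.13 mA.
Then V_GS = 3 V and V_DS = V_DD − I_D(R_D+R_S) = 20 − 2.13×1.29 = 17.2 V.
Saturation requires V_DS ≥ V_GS − V_t = 2.08 V; 17.2 ≥ 2.08 ✓.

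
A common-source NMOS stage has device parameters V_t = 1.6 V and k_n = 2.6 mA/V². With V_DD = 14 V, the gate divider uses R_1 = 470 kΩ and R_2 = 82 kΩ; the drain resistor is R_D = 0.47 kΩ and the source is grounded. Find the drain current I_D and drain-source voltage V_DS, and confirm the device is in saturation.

I_D ≈ 0.3 mA, V_DS ≈ 14 V

V_G = V_DD·R_2/(R_1+R_2) = 14×82/552 = 2.08 V. With the source grounded, V_GS = V_G = 2.08 V.
Assume saturation: I_D = (k_n/2)(V_GS − V_t)² = (2.6/2)×(2.08 − 1.6)² = 1.3×0.48² = 0.299 mA.
V_DS = V_DD − I_D·R_D = 14 − 0.299×0.47 = 13.9 V.
Saturation requires V_DS ≥ V_GS − V_t = 0.48 V; 13.9 ≥ 0.48 ✓.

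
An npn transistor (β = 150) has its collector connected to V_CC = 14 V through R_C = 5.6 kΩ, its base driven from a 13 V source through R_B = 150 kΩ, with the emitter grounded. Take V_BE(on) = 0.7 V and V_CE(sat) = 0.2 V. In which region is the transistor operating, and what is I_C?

Assume active: I_B = (13 − 0.7)/150 = 0.082 mA, giving I_C = β·I_B = 12.3 mA.
But then V_CE = 14 − 12.3×5.6 = -54.9 V < V_CE(sat) = 0.2 V — impossible in the active region.
So the transistor is saturated. With V_CE = 0.2 V, I_C = (V_CC − 0.2)/R_C = 13.8/5.6 = 2.46 mA.
Check: β·I_B = 12.3 mA > I_C = 2.46 mA, confirming saturation.

saturation; I_C ≈ 2.5 mA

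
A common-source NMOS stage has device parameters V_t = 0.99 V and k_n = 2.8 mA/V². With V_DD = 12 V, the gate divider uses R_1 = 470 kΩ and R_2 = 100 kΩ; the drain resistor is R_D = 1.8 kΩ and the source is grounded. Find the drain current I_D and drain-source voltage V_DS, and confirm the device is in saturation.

V_G = V_DD·R_2/(R_1+R_2) = 12×100/570 = 2.11 V. With the source grounded, V_GS = V_G = 2.11 V.
Assume saturation: I_D = (k_n/2)(V_GS − V_t)² = (2.8/2)×(2.11 − 0.99)² = 1.4×1.12² = 1.74 mA.
V_DS = V_DD − I_D·R_D = 12 − 1.74×1.8 = 8.87 V.
Saturation requires V_DS ≥ V_GS − V_t = 1.12 V; 8.87 ≥ 1.12 ✓.

I_D ≈ 1.7 mA, V_DS ≈ 8.9 V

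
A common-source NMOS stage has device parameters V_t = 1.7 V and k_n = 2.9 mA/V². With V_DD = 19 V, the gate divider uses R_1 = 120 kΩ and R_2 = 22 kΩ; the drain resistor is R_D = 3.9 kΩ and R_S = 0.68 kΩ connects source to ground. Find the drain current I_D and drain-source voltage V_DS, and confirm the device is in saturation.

V_G = V_DD·R_2/(R_1+R_2) = 19×22/142 = 2.94 V.
Assume saturation: I_D = (k_n/2)(V_GS − V_t)² with V_GS = V_G − I_D·R_S = 2.94 − 0.68·I_D.
Substituting gives 0.67·I_D² − 3.45·I_D + 2.24 = 0, with roots I_D = 0.762 or 4.39 mA.
The root I_D = 4.39 mA gives V_GS = -0.0394 V ≤ V_t, so take I_D = 0.762 mA.
Then V_GS = 2.43 V and V_DS = V_DD − I_D(R_D+R_S) = 19 − 0.762×4.58 = 15.5 V.
Saturation requires V_DS ≥ V_GS − V_t = 0.725 V; 15.5 ≥ 0.725 ✓.

I_D ≈ 0.76 mA, V_DS ≈ 16 V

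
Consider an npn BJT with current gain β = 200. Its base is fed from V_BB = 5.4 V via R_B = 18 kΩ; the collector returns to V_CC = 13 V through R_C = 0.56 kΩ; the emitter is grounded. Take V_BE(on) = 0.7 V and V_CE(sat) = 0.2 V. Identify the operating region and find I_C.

Assume active: I_B = (5.4 − 0.7)/18 = 0.261 mA, giving I_C = β·I_B = 52.2 mA.
But then V_CE = 13 − 52.2×0.56 = -16.2 V < V_CE(sat) = 0.2 V — impossible in the active region.
So the transistor is saturated. With V_CE = 0.2 V, I_C = (V_CC − 0.2)/R_C = 12.8/0.56 = 22.9 mA.
Check: β·I_B = 52.2 mA > I_C = 22.9 mA, confirming saturation.

saturation; I_C ≈ 23 mA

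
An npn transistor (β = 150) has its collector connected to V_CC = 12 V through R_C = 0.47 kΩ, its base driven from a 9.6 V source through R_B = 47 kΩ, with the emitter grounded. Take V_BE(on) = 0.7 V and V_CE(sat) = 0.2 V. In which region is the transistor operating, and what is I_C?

saturation; I_C ≈ 25 mA

Assume active: I_B = (9.6 − 0.7)/47 = 0.189 mA, giving I_C = β·I_B = 28.4 mA.
But then V_CE = 12 − 28.4×0.47 = -1.35 V < V_CE(sat) = 0.2 V — impossible in the active region.
So the transistor is saturated. With V_CE = 0.2 V, I_C = (V_CC − 0.2)/R_C = 11.8/0.47 = 25.1 mA.
Check: β·I_B = 28.4 mA > I_C = 25.1 mA, confirming saturation.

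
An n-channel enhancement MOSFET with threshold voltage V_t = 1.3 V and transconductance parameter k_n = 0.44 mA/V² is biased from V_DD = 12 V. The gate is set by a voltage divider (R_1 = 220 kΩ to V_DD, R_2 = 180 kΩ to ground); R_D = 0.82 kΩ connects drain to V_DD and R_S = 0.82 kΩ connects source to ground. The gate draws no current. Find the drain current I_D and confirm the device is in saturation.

I_D ≈ 1.7 mA

V_G = V_DD·R_2/(R_1+R_2) = 12×180/400 = 5.4 V.
Assume saturation: I_D = (k_n/2)(V_GS − V_t)² with V_GS = V_G − I_D·R_S = 5.4 − 0.82·I_D.
Substituting gives 0.148·I_D² − 2.48·I_D + 3.7 = 0, with roots I_D = 1.66 or 15.1 mA.
The root I_D = 15.1 mA gives V_GS = -6.99 V ≤ V_t, so take I_D = 1.66 mA.
Then V_GS = 4.04 V and V_DS = V_DD − I_D(R_D+R_S) = 12 − 1.66×1.64 = 9.29 V.
Saturation requires V_DS ≥ V_GS − V_t = 2.74 V; 9.29 ≥ 2.74 ✓.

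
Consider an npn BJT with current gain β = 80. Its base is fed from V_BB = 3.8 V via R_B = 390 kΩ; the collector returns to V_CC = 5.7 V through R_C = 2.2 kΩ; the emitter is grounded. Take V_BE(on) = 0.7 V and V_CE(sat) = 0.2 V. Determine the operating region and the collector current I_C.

active; I_C ≈ 0.64 mA

Assume active. Base-emitter loop: I_B = (V_BB − V_BE)/R_B = (3.8 − 0.7)/390 = 0.00795 mA.
I_C = β·I_B = 80×0.00795 = 0.636 mA.
V_CE = V_CC − I_C·R_C = 5.7 − 0.636×2.2 = 4.3 V > V_CE(sat), so the active-region assumption holds.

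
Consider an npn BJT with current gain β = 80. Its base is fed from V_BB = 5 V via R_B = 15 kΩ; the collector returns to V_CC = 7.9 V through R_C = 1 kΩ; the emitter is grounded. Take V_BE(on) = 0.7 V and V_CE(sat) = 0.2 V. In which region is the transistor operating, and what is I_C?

saturation; I_C ≈ 7.7 mA

Assume active: I_B = (5 − 0.7)/15 = 0.287 mA, giving I_C = β·I_B = 22.9 mA.
But then V_CE = 7.9 − 22.9×1 = -15 V < V_CE(sat) = 0.2 V — impossible in the active region.
So the transistor is saturated. With V_CE = 0.2 V, I_C = (V_CC − 0.2)/R_C = 7.7/1 = 7.7 mA.
Check: β·I_B = 22.9 mA > I_C = 7.7 mA, confirming saturation.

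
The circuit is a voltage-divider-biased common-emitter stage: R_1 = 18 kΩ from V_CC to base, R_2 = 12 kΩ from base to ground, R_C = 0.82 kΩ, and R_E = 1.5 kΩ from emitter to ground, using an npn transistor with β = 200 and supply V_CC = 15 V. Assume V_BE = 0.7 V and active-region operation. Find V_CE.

V_CE ≈ 7 V

Thevenize the base divider: V_Th = V_CC·R_2/(R_1+R_2) = 15×12/30 = 6 V, R_Th = R_1‖R_2 = 7.2 kΩ.
Base-emitter loop: V_Th = I_B·R_Th + V_BE + (β+1)I_B·R_E, so I_B = (6 − 0.7) / (7.2 + 201×1.5) = 0.0172 mA.
I_C = β·I_B = 200×0.0172 = 3.43 mA, and I_E = (β+1)I_B = 3.45 mA.
V_CE = V_CC − I_C·R_C − I_E·R_E = 15 − 3.43×0.82 − 3.45×1.5 = 7.01 V.
V_CE = 7.01 V > 0.2 V confirms active-region operation.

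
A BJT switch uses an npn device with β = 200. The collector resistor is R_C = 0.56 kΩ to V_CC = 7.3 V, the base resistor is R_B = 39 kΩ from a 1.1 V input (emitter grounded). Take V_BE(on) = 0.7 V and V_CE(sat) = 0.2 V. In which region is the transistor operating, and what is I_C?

active; I_C ≈ 2.1 mA

Assume active. Base-emitter loop: I_B = (V_BB − V_BE)/R_B = (1.1 − 0.7)/39 = 0.0103 mA.
I_C = β·I_B = 200×0.0103 = 2.05 mA.
V_CE = V_CC − I_C·R_C = 7.3 − 2.05×0.56 = 6.15 V > V_CE(sat), so the active-region assumption holds.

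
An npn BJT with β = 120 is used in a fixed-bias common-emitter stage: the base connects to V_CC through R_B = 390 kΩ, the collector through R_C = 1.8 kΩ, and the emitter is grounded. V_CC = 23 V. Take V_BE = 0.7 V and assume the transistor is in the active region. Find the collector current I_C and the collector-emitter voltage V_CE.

I_C ≈ 6.9 mA, V_CE ≈ 11 V

Base loop: V_CC = I_B·R_B + V_BE, so I_B = (23 − 0.7)/390 kΩ = 0.0572 mA.
In the active region I_C = β·I_B = 120 × 0.0572 = 6.86 mA.
Collector loop: V_CE = V_CC − I_C·R_C = 23 − 6.86×1.8 = 10.6 V.
Since V_CE = 10.6 V > V_CE(sat) ≈ 0.2 V, the transistor is in the active region as assumed.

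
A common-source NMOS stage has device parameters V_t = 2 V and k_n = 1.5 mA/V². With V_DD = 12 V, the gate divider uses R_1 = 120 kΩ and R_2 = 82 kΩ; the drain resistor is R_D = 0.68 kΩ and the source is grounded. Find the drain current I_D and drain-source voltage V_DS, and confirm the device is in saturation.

I_D ≈ 6.2 mA, V_DS ≈ 7.8 V

V_G = V_DD·R_2/(R_1+R_2) = 12×82/202 = 4.87 V. With the source grounded, V_GS = V_G = 4.87 V.
Assume saturation: I_D = (k_n/2)(V_GS − V_t)² = (1.5/2)×(4.87 − 2)² = 0.75×2.87² = 6.18 mA.
V_DS = V_DD − I_D·R_D = 12 − 6.18×0.68 = 7.8 V.
Saturation requires V_DS ≥ V_GS − V_t = 2.87 V; 7.8 ≥ 2.87 ✓.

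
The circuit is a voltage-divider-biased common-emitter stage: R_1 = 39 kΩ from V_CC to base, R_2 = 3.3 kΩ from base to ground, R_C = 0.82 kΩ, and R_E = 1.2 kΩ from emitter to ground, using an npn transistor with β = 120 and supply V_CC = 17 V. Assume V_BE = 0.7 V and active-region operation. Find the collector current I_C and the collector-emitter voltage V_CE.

I_C ≈ 0.51 mA, V_CE ≈ 16 V

Thevenize the base divider: V_Th = V_CC·R_2/(R_1+R_2) = 17×3.3/42.3 = 1.33 V, R_Th = R_1‖R_2 = 3.04 kΩ.
Base-emitter loop: V_Th = I_B·R_Th + V_BE + (β+1)I_B·R_E, so I_B = (1.33 − 0.7) / (3.04 + 121×1.2) = 0.00422 mA.
I_C = β·I_B = 120×0.00422 = 0.507 mA, and I_E = (β+1)I_B = 0.511 mA.
V_CE = V_CC − I_C·R_C − I_E·R_E = 17 − 0.507×0.82 − 0.511×1.2 = 16 V.
V_CE = 16 V > 0.2 V confirms active-region operation.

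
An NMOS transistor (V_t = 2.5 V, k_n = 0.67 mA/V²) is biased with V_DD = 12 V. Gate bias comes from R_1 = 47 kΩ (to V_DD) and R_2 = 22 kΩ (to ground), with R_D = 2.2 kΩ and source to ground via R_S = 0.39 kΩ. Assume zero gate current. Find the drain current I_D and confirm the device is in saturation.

V_G = V_DD·R_2/(R_1+R_2) = 12×22/69 = 3.83 V.
Assume saturation: I_D = (k_n/2)(V_GS − V_t)² with V_GS = V_G − I_D·R_S = 3.83 − 0.39·I_D.
Substituting gives 0.051·I_D² − 1.35·I_D + 0.589 = 0, with roots I_D = 0.445 or 26 mA.
The root I_D = 26 mA gives V_GS = -6.31 V ≤ V_t, so take I_D = 0.445 mA.
Then V_GS = 3.65 V and V_DS = V_DD − I_D(R_D+R_S) = 12 − 0.445×2.59 = 10.8 V.
Saturation requires V_DS ≥ V_GS − V_t = 1.15 V; 10.8 ≥ 1.15 ✓.

I_D ≈ 0.44 mA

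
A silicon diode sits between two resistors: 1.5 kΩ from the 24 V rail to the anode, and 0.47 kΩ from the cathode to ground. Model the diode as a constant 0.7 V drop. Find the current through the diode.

The two resistors are in series with the diode, so KVL gives 24 = I·1.5 + 0.7 + I·0.47.
I = (24 − 0.7) / (1.5 + 0.47) kΩ = 23.3 / 1.97 = 11.8 mA.

I ≈ 12 mA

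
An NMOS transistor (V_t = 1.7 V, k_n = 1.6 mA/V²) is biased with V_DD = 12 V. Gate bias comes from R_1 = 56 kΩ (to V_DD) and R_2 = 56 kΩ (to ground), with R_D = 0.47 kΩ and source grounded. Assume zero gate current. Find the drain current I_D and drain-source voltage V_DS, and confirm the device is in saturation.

I_D ≈ 15 mA, V_DS ≈ 5 V

V_G = V_DD·R_2/(R_1+R_2) = 12×56/112 = 6 V. With the source grounded, V_GS = V_G = 6 V.
Assume saturation: I_D = (k_n/2)(V_GS − V_t)² = (1.6/2)×(6 − 1.7)² = 0.8×4.3² = 14.8 mA.
V_DS = V_DD − I_D·R_D = 12 − 14.8×0.47 = 5.05 V.
Saturation requires V_DS ≥ V_GS − V_t = 4.3 V; 5.05 ≥ 4.3 ✓.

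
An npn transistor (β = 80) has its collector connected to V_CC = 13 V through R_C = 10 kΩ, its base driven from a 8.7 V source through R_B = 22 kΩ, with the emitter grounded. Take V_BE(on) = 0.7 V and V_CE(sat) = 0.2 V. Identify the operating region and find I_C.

Assume active: I_B = (8.7 − 0.7)/22 = 0.364 mA, giving I_C = β·I_B = 29.1 mA.
But then V_CE = 13 − 29.1×10 = -278 V < V_CE(sat) = 0.2 V — impossible in the active region.
So the transistor is saturated. With V_CE = 0.2 V, I_C = (V_CC − 0.2)/R_C = 12.8/10 = 1.28 mA.
Check: β·I_B = 29.1 mA > I_C = 1.28 mA, confirming saturation.

saturation; I_C ≈ 1.3 mA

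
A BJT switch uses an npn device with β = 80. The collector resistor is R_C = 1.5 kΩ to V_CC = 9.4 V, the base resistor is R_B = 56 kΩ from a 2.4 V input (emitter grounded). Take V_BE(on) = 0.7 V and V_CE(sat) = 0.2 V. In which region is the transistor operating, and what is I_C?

Assume active. Base-emitter loop: I_B = (V_BB − V_BE)/R_B = (2.4 − 0.7)/56 = 0.0304 mA.
I_C = β·I_B = 80×0.0304 = 2.43 mA.
V_CE = V_CC − I_C·R_C = 9.4 − 2.43×1.5 = 5.76 V > V_CE(sat), so the active-region assumption holds.

active; I_C ≈ 2.4 mA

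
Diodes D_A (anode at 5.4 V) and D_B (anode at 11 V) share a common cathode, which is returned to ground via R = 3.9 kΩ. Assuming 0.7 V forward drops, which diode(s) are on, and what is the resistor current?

Only D_B conducts; I_R ≈ 2.6 mA

Assume both conduct. Then node N would need to be at both 5.4−0.7 = 4.7 V and 11−0.7 = 10.3 V, which is impossible.
Assume only D_B conducts: V_N = 11 − 0.7 = 10.3 V, so I_R = 10.3/3.9 = 2.64 mA.
Check D_A: its anode-to-cathode voltage is 5.4 − 10.3 = -4.9 V < 0.7 V, so it is off. The assumption is consistent.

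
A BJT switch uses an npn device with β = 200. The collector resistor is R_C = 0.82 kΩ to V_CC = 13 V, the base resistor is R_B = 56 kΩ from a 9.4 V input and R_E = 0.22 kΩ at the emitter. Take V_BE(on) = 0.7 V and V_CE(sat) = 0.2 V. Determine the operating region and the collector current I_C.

Assume active: I_B = (9.4 − 0.7)/(56 + 201×0.22) = 0.0868 mA, I_C = β·I_B = 17.4 mA.
Then V_CE = 13 − 17.4×0.82 − 17.4×0.22 = -5.08 V < 0.2 V — the active assumption fails.
Re-solve with V_CE = 0.2 V. KCL at the emitter: V_E/R_E = (V_BB−0.7−V_E)/R_B + (V_CC−0.2−V_E)/R_C, giving V_E = 2.73 V.
I_C = (V_CC − 0.2 − V_E)/R_C = (12.8 − 2.73)/0.82 = 12.3 mA.
Check: I_B = (8.7 − 2.73)/56 = 0.107 mA, and β·I_B = 21.3 mA > I_C, confirming saturation.

saturation; I_C ≈ 12 mA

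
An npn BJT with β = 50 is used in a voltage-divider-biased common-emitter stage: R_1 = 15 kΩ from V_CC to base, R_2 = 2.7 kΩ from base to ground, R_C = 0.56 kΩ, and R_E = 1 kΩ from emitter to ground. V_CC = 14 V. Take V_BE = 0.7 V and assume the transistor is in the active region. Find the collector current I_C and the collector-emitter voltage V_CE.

Thevenize the base divider: V_Th = V_CC·R_2/(R_1+R_2) = 14×2.7/17.7 = 2.14 V, R_Th = R_1‖R_2 = 2.29 kΩ.
Base-emitter loop: V_Th = I_B·R_Th + V_BE + (β+1)I_B·R_E, so I_B = (2.14 − 0.7) / (2.29 + 51×1) = 0.0269 mA.
I_C = β·I_B = 50×0.0269 = 1.35 mA, and I_E = (β+1)I_B = 1.37 mA.
V_CE = V_CC − I_C·R_C − I_E·R_E = 14 − 1.35×0.56 − 1.37×1 = 11.9 V.
V_CE = 11.9 V > 0.2 V confirms active-region operation.

I_C ≈ 1.3 mA, V_CE ≈ 12 V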